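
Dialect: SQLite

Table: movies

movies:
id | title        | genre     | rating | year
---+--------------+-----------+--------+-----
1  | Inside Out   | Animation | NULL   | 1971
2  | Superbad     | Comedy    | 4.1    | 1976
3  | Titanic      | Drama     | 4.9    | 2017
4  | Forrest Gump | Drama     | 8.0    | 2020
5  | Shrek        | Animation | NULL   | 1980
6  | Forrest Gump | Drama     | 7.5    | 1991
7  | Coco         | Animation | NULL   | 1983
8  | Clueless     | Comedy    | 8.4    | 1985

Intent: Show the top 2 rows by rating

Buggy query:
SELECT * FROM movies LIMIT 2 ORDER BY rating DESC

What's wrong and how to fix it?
Bug: ORDER BY cannot follow LIMIT; LIMIT is the final clause

Fix: Sort with ORDER BY, then apply LIMIT

Corrected query:
SELECT * FROM movies ORDER BY rating DESC LIMIT 2

Result:
id | title        | genre  | rating | year
---+--------------+--------+--------+-----
8  | Clueless     | Comedy | 8.4    | 1985
4  | Forrest Gump | Drama  | 8      | 2020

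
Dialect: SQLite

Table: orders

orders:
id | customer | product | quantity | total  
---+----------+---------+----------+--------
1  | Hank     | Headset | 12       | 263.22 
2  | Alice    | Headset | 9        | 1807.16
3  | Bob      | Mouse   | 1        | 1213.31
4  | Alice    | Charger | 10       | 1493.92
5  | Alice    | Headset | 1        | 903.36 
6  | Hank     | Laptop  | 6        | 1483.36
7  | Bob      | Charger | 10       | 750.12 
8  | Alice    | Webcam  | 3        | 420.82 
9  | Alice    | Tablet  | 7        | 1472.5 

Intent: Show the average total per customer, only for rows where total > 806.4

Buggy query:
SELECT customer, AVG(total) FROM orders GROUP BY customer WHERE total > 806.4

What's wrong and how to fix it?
Bug: WHERE cannot follow GROUP BY

Fix: Move the WHERE clause before GROUP BY

Corrected query:
SELECT customer, AVG(total) FROM orders WHERE total > 806.4 GROUP BY customer

Result:
customer | AVG(total)
---------+-----------
Alice    | 1419.235  
Bob      | 1213.31   
Hank     | 1483.36   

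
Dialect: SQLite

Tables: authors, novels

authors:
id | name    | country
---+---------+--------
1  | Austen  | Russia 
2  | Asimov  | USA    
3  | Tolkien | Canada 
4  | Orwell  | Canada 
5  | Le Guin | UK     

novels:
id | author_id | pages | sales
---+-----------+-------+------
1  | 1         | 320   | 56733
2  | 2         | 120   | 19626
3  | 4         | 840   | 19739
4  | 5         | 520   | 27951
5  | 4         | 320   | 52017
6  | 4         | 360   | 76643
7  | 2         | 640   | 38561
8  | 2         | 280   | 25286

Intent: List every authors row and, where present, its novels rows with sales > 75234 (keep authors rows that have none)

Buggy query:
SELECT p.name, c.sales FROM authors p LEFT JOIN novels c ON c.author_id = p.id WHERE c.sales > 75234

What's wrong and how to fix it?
Bug: A WHERE condition on the right-hand table after LEFT JOIN drops unmatched parents

Fix: Put 'c.sales > 75234' in the JOIN's ON clause instead of WHERE

Corrected query:
SELECT p.name, c.sales FROM authors p LEFT JOIN novels c ON c.author_id = p.id AND c.sales > 75234

Result:
name    | sales
--------+------
Austen  | NULL 
Asimov  | NULL 
Tolkien | NULL 
Orwell  | 76643
Le Guin | NULL 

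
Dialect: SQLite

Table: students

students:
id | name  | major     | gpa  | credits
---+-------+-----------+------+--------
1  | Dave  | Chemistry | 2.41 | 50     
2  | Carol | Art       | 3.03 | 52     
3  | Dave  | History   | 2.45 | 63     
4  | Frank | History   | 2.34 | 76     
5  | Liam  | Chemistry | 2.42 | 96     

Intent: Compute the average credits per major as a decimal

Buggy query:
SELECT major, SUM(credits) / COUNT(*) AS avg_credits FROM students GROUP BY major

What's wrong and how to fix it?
Bug: SUM(credits) and COUNT(*) are both integers; the division truncates the fractional part

Fix: Multiply by 1.0 (or CAST to REAL) to force floating-point division

Corrected query:
SELECT major, SUM(credits) * 1.0 / COUNT(*) AS avg_credits FROM students GROUP BY major

Result:
major     | avg_credits
----------+------------
Art       | 52         
Chemistry | 73         
History   | 69.5       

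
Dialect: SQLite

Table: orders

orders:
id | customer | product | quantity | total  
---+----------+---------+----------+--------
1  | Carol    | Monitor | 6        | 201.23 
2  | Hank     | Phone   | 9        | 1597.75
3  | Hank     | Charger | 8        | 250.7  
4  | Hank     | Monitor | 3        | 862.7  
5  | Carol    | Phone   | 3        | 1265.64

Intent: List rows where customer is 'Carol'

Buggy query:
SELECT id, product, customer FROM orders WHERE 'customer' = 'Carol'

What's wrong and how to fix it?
Bug: 'customer' in single quotes is a string literal, not the column; the comparison is literal-vs-literal and never true

Fix: Remove the quotes around the column name (or use double quotes for an identifier)

Corrected query:
SELECT id, product, customer FROM orders WHERE customer = 'Carol'

Result:
id | product | customer
---+---------+---------
1  | Monitor | Carol   
5  | Phone   | Carol   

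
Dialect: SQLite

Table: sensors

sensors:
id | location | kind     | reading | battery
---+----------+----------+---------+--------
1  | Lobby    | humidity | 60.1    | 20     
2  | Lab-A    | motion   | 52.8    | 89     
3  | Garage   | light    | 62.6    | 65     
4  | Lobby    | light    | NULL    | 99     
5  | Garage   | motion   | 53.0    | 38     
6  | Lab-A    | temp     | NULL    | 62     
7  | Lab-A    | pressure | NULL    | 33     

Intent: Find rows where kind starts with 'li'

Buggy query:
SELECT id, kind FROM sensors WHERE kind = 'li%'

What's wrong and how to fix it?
Bug: Wildcards only work with LIKE; '=' treats '%' as a literal character

Fix: Replace '=' with LIKE so 'li%' is treated as a pattern

Corrected query:
SELECT id, kind FROM sensors WHERE kind LIKE 'li%'

Result:
id | kind 
---+------
3  | light
4  | light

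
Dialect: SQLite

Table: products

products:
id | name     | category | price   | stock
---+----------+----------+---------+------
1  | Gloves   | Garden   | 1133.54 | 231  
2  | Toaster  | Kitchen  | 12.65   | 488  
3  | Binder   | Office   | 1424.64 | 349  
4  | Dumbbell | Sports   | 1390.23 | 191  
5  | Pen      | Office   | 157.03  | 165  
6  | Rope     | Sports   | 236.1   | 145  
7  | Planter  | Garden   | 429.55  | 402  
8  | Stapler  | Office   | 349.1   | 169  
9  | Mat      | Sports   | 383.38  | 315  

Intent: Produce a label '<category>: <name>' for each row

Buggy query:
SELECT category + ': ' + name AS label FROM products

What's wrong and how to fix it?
Bug: SQLite uses || for string concatenation; + coerces text to numbers (yielding 0)

Fix: Replace + with || to concatenate text

Corrected query:
SELECT category || ': ' || name AS label FROM products

Result:
label           
----------------
Garden: Gloves  
Kitchen: Toaster
Office: Binder  
Sports: Dumbbell
Office: Pen     
Sports: Rope    
Garden: Planter 
Office: Stapler 
Sports: Mat     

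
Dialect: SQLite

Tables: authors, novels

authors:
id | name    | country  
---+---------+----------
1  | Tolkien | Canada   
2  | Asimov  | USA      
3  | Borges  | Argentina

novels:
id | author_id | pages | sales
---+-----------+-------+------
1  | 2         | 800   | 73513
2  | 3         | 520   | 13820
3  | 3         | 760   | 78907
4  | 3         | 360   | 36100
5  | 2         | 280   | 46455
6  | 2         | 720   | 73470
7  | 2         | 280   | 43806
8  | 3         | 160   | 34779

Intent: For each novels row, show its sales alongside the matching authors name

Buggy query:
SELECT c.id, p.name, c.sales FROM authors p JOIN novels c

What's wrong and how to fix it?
Bug: Missing join condition: each novels row is matched to all authors rows instead of just its own

Fix: Specify the join condition linking the foreign key to the parent id

Corrected query:
SELECT c.id, p.name, c.sales FROM authors p JOIN novels c ON c.author_id = p.id

Result:
id | name   | sales
---+--------+------
1  | Asimov | 73513
2  | Borges | 13820
3  | Borges | 78907
4  | Borges | 36100
5  | Asimov | 46455
6  | Asimov | 73470
7  | Asimov | 43806
8  | Borges | 34779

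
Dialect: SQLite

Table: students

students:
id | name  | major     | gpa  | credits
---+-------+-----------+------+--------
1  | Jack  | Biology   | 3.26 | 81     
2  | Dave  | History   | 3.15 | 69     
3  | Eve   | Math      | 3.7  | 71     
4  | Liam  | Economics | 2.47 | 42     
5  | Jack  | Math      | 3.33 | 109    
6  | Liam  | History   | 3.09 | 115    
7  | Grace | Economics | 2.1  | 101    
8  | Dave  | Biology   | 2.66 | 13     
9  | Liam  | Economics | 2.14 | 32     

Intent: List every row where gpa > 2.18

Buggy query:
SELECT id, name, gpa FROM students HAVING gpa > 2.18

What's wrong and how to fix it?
Bug: This is a non-aggregate query (no GROUP BY, no aggregates), so in SQLite the HAVING clause is invalid here; a row-level condition belongs in WHERE

Fix: Replace HAVING with WHERE since the condition applies to individual rows

Corrected query:
SELECT id, name, gpa FROM students WHERE gpa > 2.18

Result:
id | name | gpa 
---+------+-----
1  | Jack | 3.26
2  | Dave | 3.15
3  | Eve  | 3.7 
4  | Liam | 2.47
5  | Jack | 3.33
6  | Liam | 3.09
8  | Dave | 2.66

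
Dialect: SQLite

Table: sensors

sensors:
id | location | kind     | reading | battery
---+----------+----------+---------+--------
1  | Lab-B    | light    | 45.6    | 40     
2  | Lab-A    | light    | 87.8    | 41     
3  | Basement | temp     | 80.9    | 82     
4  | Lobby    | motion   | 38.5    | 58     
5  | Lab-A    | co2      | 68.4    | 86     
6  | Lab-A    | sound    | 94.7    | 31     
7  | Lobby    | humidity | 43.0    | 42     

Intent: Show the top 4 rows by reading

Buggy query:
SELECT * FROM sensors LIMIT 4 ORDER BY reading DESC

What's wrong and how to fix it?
Bug: LIMIT must come after ORDER BY

Fix: Sort with ORDER BY, then apply LIMIT

Corrected query:
SELECT * FROM sensors ORDER BY reading DESC LIMIT 4

Result:
id | location | kind  | reading | battery
---+----------+-------+---------+--------
6  | Lab-A    | sound | 94.7    | 31     
2  | Lab-A    | light | 87.8    | 41     
3  | Basement | temp  | 80.9    | 82     
5  | Lab-A    | co2   | 68.4    | 86     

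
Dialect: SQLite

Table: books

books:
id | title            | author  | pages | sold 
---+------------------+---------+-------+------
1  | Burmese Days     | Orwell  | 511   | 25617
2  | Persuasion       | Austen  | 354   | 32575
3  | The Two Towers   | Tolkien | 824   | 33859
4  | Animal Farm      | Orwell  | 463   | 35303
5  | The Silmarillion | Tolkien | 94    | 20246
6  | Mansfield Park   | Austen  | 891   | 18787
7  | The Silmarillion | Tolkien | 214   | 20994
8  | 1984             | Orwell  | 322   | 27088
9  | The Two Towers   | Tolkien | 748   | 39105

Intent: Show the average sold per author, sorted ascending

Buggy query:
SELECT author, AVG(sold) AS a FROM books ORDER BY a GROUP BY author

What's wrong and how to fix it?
Bug: ORDER BY appears before GROUP BY; SQL clause order requires GROUP BY first

Fix: Reorder: SELECT … FROM … GROUP BY … ORDER BY …

Corrected query:
SELECT author, AVG(sold) AS a FROM books GROUP BY author ORDER BY a

Result:
author  | a    
--------+------
Austen  | 25681
Tolkien | 28551
Orwell  | 29336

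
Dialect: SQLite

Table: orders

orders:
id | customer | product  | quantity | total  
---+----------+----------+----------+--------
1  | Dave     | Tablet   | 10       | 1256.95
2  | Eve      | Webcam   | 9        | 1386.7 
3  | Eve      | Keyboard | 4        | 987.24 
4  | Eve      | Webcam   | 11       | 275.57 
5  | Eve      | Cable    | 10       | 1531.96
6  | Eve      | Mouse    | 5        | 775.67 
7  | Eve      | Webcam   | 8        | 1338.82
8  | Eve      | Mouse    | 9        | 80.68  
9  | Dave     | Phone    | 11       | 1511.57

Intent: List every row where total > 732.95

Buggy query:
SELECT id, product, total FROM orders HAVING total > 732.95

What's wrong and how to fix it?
Bug: HAVING filters the output of aggregation, but this query has no GROUP BY and no aggregate functions, so SQLite rejects it (HAVING clause on a non-aggregate query); the condition here is per row

Fix: Replace HAVING with WHERE since the condition applies to individual rows

Corrected query:
SELECT id, product, total FROM orders WHERE total > 732.95

Result:
id | product  | total  
---+----------+--------
1  | Tablet   | 1256.95
2  | Webcam   | 1386.7 
3  | Keyboard | 987.24 
5  | Cable    | 1531.96
6  | Mouse    | 775.67 
7  | Webcam   | 1338.82
9  | Phone    | 1511.57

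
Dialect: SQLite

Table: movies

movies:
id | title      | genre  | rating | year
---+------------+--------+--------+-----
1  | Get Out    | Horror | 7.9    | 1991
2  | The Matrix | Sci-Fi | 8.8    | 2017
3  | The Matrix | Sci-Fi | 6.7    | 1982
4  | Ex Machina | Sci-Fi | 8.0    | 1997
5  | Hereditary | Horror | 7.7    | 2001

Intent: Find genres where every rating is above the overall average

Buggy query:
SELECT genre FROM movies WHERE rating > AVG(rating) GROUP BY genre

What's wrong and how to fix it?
Bug: WHERE evaluates per row before aggregation, so AVG() is unavailable

Fix: Use a subquery for AVG and a HAVING MIN(...) filter so the condition holds for every row in the group

Corrected query:
SELECT genre FROM movies GROUP BY genre HAVING MIN(rating) > (SELECT AVG(rating) FROM movies)

Result:
(no rows)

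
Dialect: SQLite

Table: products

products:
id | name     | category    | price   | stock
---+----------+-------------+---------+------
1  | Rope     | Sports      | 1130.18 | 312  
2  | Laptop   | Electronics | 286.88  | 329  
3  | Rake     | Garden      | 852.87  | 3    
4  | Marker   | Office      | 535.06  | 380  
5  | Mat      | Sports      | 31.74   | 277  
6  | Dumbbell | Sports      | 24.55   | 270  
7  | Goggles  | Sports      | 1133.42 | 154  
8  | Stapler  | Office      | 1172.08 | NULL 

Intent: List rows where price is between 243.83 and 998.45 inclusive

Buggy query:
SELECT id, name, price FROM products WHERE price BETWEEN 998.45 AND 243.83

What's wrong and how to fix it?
Bug: BETWEEN expects the lower bound first; with 998.45 AND 243.83 the range is empty

Fix: Swap the bounds so the smaller value comes first

Corrected query:
SELECT id, name, price FROM products WHERE price BETWEEN 243.83 AND 998.45

Result:
id | name   | price 
---+--------+-------
2  | Laptop | 286.88
3  | Rake   | 852.87
4  | Marker | 535.06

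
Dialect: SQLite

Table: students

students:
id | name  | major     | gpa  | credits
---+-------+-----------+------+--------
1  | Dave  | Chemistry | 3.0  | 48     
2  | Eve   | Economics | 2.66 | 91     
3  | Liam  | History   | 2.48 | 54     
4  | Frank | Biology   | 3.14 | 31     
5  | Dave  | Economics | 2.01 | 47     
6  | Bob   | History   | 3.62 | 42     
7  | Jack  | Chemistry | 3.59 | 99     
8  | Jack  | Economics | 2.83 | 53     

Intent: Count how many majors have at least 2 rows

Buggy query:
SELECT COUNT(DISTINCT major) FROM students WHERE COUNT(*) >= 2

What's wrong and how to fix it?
Bug: WHERE filters individual rows, not groups, so a group-level COUNT is invalid there

Fix: Group first with HAVING COUNT(*) >= 2, then COUNT the resulting groups

Corrected query:
SELECT COUNT(*) FROM (SELECT major FROM students GROUP BY major HAVING COUNT(*) >= 2)

Result:
COUNT(*)
--------
3       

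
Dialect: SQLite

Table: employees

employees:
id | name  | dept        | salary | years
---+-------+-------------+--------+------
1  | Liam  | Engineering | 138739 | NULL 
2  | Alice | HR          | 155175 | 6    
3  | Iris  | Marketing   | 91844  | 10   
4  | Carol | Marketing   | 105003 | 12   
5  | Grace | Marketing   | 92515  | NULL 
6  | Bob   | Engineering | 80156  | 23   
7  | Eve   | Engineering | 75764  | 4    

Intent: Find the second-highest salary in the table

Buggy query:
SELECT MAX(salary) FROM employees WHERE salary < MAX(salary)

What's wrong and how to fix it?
Bug: MAX(salary) on the right of the comparison is an aggregate-in-WHERE error

Fix: Put the inner MAX in a scalar subquery

Corrected query:
SELECT MAX(salary) FROM employees WHERE salary < (SELECT MAX(salary) FROM employees)

Result:
MAX(salary)
-----------
138739     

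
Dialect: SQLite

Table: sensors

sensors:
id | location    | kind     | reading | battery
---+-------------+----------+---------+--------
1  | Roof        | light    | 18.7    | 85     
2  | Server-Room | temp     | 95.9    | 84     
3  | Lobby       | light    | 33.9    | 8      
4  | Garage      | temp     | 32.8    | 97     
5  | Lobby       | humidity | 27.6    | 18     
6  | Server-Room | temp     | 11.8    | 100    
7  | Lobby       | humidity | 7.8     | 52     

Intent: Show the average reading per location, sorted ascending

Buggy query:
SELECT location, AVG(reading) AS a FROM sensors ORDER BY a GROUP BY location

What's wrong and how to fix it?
Bug: ORDER BY appears before GROUP BY; SQL clause order requires GROUP BY first

Fix: Reorder: SELECT … FROM … GROUP BY … ORDER BY …

Corrected query:
SELECT location, AVG(reading) AS a FROM sensors GROUP BY location ORDER BY a

Result:
location    | a    
------------+------
Roof        | 18.7 
Lobby       | 23.1 
Garage      | 32.8 
Server-Room | 53.85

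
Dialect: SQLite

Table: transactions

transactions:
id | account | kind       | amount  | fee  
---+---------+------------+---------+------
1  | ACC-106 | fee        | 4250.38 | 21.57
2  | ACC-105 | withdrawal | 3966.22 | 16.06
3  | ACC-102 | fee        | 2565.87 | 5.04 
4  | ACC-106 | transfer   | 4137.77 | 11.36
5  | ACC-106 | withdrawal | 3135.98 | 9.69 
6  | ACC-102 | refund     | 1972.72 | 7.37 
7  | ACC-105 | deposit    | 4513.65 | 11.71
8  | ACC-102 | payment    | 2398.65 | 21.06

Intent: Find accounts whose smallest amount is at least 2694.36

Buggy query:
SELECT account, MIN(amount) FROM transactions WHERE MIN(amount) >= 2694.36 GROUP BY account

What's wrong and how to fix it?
Bug: MIN() in WHERE is a misuse of aggregate

Fix: Use HAVING for the per-group MIN condition

Corrected query:
SELECT account, MIN(amount) FROM transactions GROUP BY account HAVING MIN(amount) >= 2694.36

Result:
account | MIN(amount)
--------+------------
ACC-105 | 3966.22    
ACC-106 | 3135.98    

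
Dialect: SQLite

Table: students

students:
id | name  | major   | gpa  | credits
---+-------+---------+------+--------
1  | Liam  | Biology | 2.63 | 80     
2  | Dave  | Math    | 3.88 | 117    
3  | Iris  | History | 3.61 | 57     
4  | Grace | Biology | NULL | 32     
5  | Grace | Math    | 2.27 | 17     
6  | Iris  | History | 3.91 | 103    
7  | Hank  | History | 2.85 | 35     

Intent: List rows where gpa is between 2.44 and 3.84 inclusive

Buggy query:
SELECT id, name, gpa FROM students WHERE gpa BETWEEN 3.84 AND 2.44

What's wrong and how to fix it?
Bug: BETWEEN expects the lower bound first; with 3.84 AND 2.44 the range is empty

Fix: Write BETWEEN 2.44 AND 3.84

Corrected query:
SELECT id, name, gpa FROM students WHERE gpa BETWEEN 2.44 AND 3.84

Result:
id | name | gpa 
---+------+-----
1  | Liam | 2.63
3  | Iris | 3.61
7  | Hank | 2.85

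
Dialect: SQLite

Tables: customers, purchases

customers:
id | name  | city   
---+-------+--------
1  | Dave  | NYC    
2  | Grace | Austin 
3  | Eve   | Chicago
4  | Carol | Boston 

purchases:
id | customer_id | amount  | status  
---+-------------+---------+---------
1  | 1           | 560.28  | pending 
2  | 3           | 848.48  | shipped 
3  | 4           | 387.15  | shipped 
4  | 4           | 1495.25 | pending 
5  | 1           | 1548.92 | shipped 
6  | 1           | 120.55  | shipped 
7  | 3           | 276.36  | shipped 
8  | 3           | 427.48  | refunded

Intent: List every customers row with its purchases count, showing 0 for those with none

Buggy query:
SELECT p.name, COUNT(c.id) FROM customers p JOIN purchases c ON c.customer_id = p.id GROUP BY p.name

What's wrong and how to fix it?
Bug: INNER JOIN drops customers rows that have no matching purchases rows

Fix: Use LEFT JOIN so parents without children still appear (COUNT(c.id) gives 0)

Corrected query:
SELECT p.name, COUNT(c.id) FROM customers p LEFT JOIN purchases c ON c.customer_id = p.id GROUP BY p.name

Result:
name  | COUNT(c.id)
------+------------
Carol | 2          
Dave  | 3          
Eve   | 3          
Grace | 0          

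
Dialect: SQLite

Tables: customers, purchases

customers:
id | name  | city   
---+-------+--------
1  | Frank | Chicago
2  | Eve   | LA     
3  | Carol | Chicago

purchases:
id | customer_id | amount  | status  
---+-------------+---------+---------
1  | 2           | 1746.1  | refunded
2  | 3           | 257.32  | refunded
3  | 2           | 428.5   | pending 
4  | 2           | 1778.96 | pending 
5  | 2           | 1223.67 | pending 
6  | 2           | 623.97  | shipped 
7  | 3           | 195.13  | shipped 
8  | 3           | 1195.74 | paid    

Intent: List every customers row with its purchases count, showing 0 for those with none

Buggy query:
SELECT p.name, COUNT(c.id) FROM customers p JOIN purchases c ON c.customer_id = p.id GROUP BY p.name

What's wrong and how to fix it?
Bug: An inner join excludes parents with zero children

Fix: Use LEFT JOIN so parents without children still appear (COUNT(c.id) gives 0)

Corrected query:
SELECT p.name, COUNT(c.id) FROM customers p LEFT JOIN purchases c ON c.customer_id = p.id GROUP BY p.name

Result:
name  | COUNT(c.id)
------+------------
Carol | 3          
Eve   | 5          
Frank | 0          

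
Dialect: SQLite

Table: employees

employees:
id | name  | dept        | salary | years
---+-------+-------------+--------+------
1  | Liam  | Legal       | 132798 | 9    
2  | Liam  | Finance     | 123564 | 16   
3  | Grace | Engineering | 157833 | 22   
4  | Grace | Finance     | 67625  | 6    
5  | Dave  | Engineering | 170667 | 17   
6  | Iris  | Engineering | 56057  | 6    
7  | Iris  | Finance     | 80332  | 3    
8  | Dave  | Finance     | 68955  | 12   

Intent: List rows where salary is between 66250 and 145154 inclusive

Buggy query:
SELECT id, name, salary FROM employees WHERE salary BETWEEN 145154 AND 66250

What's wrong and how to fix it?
Bug: BETWEEN expects the lower bound first; with 145154 AND 66250 the range is empty

Fix: Swap the bounds so the smaller value comes first

Corrected query:
SELECT id, name, salary FROM employees WHERE salary BETWEEN 66250 AND 145154

Result:
id | name  | salary
---+-------+-------
1  | Liam  | 132798
2  | Liam  | 123564
4  | Grace | 67625 
7  | Iris  | 80332 
8  | Dave  | 68955 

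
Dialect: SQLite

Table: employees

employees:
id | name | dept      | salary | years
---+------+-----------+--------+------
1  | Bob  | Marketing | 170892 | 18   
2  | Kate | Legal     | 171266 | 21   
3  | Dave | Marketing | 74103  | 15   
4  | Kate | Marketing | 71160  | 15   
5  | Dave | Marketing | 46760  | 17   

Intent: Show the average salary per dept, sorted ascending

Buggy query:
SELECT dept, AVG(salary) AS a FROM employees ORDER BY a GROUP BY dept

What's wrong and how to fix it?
Bug: ORDER BY appears before GROUP BY; SQL clause order requires GROUP BY first

Fix: Reorder: SELECT … FROM … GROUP BY … ORDER BY …

Corrected query:
SELECT dept, AVG(salary) AS a FROM employees GROUP BY dept ORDER BY a

Result:
dept      | a       
----------+---------
Marketing | 90728.75
Legal     | 171266  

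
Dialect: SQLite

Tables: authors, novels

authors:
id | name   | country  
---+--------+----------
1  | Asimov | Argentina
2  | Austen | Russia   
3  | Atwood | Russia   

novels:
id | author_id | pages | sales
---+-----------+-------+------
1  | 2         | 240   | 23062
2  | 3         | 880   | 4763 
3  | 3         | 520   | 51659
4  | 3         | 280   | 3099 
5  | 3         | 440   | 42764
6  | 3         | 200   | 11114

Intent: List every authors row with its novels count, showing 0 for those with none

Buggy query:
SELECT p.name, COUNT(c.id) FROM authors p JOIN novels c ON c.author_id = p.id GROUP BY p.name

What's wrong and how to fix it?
Bug: INNER JOIN drops authors rows that have no matching novels rows

Fix: Switch to LEFT JOIN to retain unmatched parent rows

Corrected query:
SELECT p.name, COUNT(c.id) FROM authors p LEFT JOIN novels c ON c.author_id = p.id GROUP BY p.name

Result:
name   | COUNT(c.id)
-------+------------
Asimov | 0          
Atwood | 5          
Austen | 1          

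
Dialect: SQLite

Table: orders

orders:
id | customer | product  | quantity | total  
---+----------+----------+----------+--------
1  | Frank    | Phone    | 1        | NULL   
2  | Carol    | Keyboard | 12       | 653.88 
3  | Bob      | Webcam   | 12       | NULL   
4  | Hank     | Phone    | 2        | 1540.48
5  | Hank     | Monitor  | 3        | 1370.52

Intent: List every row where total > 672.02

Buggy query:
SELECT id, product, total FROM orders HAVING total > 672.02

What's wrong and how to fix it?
Bug: This is a non-aggregate query (no GROUP BY, no aggregates), so in SQLite the HAVING clause is invalid here; a row-level condition belongs in WHERE

Fix: Use WHERE for row-level filtering

Corrected query:
SELECT id, product, total FROM orders WHERE total > 672.02

Result:
id | product | total  
---+---------+--------
4  | Phone   | 1540.48
5  | Monitor | 1370.52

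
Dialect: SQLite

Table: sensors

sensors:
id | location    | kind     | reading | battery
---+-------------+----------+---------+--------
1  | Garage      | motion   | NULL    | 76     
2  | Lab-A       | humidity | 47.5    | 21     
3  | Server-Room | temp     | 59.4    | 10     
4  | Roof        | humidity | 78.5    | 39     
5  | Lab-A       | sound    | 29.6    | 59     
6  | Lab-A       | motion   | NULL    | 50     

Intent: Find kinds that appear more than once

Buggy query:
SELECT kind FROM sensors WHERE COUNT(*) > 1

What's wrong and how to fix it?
Bug: COUNT(*) is an aggregate and cannot be used in WHERE

Fix: GROUP BY kind, then filter groups with HAVING COUNT(*) > 1

Corrected query:
SELECT kind FROM sensors GROUP BY kind HAVING COUNT(*) > 1

Result:
kind    
--------
humidity
motion  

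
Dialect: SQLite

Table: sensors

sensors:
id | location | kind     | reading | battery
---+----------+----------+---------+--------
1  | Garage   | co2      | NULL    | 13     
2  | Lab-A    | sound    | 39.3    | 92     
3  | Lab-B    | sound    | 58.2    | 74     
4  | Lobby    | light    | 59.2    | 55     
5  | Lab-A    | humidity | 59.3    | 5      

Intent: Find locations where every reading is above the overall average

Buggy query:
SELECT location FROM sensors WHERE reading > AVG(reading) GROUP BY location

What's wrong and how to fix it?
Bug: AVG() is an aggregate; it can't sit directly in WHERE

Fix: Use a subquery for AVG and a HAVING MIN(...) filter so the condition holds for every row in the group

Corrected query:
SELECT location FROM sensors GROUP BY location HAVING MIN(reading) > (SELECT AVG(reading) FROM sensors)

Result:
location
--------
Lab-B   
Lobby   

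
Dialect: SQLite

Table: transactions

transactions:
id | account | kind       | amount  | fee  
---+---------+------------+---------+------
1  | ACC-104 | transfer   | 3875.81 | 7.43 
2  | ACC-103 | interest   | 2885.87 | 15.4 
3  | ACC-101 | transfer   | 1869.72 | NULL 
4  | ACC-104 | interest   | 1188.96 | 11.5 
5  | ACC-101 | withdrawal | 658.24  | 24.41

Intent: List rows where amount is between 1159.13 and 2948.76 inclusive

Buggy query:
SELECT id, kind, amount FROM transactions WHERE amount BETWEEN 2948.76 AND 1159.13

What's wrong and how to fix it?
Bug: BETWEEN expects the lower bound first; with 2948.76 AND 1159.13 the range is empty

Fix: Swap the bounds so the smaller value comes first

Corrected query:
SELECT id, kind, amount FROM transactions WHERE amount BETWEEN 1159.13 AND 2948.76

Result:
id | kind     | amount 
---+----------+--------
2  | interest | 2885.87
3  | transfer | 1869.72
4  | interest | 1188.96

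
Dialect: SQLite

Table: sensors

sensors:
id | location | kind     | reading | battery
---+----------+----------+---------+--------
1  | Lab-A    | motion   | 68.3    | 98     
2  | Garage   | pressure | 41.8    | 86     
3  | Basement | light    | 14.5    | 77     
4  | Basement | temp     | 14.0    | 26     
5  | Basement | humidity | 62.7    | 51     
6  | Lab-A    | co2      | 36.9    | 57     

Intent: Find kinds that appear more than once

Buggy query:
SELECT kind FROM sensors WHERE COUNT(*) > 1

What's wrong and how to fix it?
Bug: COUNT(*) is an aggregate and cannot be used in WHERE

Fix: Group first, then use HAVING for the count condition

Corrected query:
SELECT kind FROM sensors GROUP BY kind HAVING COUNT(*) > 1

Result:
(no rows)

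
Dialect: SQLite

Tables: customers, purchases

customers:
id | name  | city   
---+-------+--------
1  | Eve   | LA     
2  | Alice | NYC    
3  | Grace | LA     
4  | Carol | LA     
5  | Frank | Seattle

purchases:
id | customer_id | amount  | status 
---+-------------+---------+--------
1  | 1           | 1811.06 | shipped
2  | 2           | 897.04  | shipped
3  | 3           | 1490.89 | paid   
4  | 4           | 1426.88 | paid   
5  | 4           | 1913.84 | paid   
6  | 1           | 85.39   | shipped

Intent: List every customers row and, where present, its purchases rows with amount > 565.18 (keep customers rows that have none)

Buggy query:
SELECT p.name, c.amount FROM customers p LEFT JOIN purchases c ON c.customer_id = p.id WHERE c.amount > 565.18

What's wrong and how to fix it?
Bug: A WHERE condition on the right-hand table after LEFT JOIN drops unmatched parents

Fix: Put 'c.amount > 565.18' in the JOIN's ON clause instead of WHERE

Corrected query:
SELECT p.name, c.amount FROM customers p LEFT JOIN purchases c ON c.customer_id = p.id AND c.amount > 565.18

Result:
name  | amount 
------+--------
Eve   | 1811.06
Alice | 897.04 
Grace | 1490.89
Carol | 1426.88
Carol | 1913.84
Frank | NULL   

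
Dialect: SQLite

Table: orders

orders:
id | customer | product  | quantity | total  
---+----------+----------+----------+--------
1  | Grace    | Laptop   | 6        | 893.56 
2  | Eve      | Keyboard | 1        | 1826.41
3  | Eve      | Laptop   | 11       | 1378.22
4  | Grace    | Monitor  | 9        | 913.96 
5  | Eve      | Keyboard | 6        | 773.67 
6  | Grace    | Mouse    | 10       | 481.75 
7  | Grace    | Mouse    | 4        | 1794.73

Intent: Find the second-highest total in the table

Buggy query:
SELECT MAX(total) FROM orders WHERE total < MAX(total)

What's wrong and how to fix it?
Bug: MAX(total) on the right of the comparison is an aggregate-in-WHERE error

Fix: Put the inner MAX in a scalar subquery

Corrected query:
SELECT MAX(total) FROM orders WHERE total < (SELECT MAX(total) FROM orders)

Result:
MAX(total)
----------
1794.73   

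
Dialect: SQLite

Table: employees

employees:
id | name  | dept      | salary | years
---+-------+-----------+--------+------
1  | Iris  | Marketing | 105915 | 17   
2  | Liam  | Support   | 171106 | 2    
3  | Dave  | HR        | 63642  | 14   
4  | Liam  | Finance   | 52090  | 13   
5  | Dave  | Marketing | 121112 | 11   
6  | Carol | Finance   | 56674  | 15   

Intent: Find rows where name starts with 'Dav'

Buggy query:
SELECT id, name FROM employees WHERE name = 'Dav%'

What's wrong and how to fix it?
Bug: Wildcards only work with LIKE; '=' treats '%' as a literal character

Fix: Use LIKE for wildcard pattern matching

Corrected query:
SELECT id, name FROM employees WHERE name LIKE 'Dav%'

Result:
id | name
---+-----
3  | Dave
5  | Dave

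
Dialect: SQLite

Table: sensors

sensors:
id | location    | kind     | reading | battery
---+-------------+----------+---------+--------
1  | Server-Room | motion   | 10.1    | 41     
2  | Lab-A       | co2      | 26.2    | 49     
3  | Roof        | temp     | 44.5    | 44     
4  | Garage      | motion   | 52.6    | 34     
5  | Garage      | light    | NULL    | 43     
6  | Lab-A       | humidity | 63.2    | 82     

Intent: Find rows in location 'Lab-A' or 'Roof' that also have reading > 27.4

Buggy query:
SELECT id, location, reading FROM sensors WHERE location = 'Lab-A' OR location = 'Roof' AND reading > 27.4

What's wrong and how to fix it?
Bug: Without parentheses, AND is evaluated before OR, so the reading filter only applies to the 'Roof' branch

Fix: Add parentheses around the OR so the AND applies to both alternatives

Corrected query:
SELECT id, location, reading FROM sensors WHERE (location = 'Lab-A' OR location = 'Roof') AND reading > 27.4

Result:
id | location | reading
---+----------+--------
3  | Roof     | 44.5   
6  | Lab-A    | 63.2   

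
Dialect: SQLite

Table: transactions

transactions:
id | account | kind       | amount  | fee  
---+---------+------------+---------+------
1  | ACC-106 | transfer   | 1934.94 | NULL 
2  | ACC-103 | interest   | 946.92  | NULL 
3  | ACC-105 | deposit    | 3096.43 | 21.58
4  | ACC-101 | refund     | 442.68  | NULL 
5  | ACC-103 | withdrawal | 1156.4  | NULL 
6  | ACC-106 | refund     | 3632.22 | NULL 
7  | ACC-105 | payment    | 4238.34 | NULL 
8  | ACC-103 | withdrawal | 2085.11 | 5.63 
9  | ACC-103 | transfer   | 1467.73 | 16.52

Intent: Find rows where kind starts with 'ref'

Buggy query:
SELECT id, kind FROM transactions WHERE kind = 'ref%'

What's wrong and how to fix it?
Bug: '=' compares the literal string including the % character; pattern matching needs LIKE

Fix: Use LIKE for wildcard pattern matching

Corrected query:
SELECT id, kind FROM transactions WHERE kind LIKE 'ref%'

Result:
id | kind  
---+-------
4  | refund
6  | refund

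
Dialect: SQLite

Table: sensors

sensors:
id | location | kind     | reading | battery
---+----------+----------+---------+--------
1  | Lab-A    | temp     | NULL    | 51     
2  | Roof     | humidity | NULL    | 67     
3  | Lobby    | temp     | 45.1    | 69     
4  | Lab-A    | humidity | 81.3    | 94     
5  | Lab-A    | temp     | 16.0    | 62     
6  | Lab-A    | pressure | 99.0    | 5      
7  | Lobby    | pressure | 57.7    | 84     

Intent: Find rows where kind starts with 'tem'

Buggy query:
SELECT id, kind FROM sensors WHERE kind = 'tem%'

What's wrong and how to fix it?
Bug: '=' compares the literal string including the % character; pattern matching needs LIKE

Fix: Replace '=' with LIKE so 'tem%' is treated as a pattern

Corrected query:
SELECT id, kind FROM sensors WHERE kind LIKE 'tem%'

Result:
id | kind
---+-----
1  | temp
3  | temp
5  | temp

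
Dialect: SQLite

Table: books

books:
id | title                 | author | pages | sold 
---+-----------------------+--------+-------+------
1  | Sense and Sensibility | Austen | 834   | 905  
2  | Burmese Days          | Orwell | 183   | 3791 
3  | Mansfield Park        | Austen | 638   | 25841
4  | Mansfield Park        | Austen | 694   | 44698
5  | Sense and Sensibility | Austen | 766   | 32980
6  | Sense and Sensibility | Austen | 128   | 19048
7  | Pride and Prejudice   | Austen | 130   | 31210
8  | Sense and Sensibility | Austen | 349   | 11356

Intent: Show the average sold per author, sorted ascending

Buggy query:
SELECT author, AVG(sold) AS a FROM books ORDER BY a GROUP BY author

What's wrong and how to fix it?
Bug: ORDER BY appears before GROUP BY; SQL clause order requires GROUP BY first

Fix: Move ORDER BY to the end, after GROUP BY

Corrected query:
SELECT author, AVG(sold) AS a FROM books GROUP BY author ORDER BY a

Result:
author | a           
-------+-------------
Orwell | 3791        
Austen | 23719.714286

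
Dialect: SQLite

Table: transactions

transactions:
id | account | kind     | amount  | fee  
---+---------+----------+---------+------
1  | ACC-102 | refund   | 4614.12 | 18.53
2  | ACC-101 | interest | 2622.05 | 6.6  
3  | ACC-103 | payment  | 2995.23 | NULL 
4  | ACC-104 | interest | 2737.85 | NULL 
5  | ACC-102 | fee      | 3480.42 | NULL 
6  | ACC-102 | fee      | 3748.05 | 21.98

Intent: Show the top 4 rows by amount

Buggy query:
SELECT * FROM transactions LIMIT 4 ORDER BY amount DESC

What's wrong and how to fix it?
Bug: LIMIT must come after ORDER BY

Fix: Sort with ORDER BY, then apply LIMIT

Corrected query:
SELECT * FROM transactions ORDER BY amount DESC LIMIT 4

Result:
id | account | kind    | amount  | fee  
---+---------+---------+---------+------
1  | ACC-102 | refund  | 4614.12 | 18.53
6  | ACC-102 | fee     | 3748.05 | 21.98
5  | ACC-102 | fee     | 3480.42 | NULL 
3  | ACC-103 | payment | 2995.23 | NULL 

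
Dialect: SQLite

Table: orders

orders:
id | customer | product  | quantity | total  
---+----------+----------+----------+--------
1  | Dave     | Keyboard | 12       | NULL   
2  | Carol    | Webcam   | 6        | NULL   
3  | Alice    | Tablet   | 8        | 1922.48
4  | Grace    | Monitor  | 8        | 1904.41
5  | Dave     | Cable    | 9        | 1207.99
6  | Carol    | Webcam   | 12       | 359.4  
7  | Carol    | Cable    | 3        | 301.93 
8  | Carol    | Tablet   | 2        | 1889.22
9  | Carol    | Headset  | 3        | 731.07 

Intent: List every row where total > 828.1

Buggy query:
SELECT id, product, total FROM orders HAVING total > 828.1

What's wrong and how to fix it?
Bug: This is a non-aggregate query (no GROUP BY, no aggregates), so in SQLite the HAVING clause is invalid here; a row-level condition belongs in WHERE

Fix: Use WHERE for row-level filtering

Corrected query:
SELECT id, product, total FROM orders WHERE total > 828.1

Result:
id | product | total  
---+---------+--------
3  | Tablet  | 1922.48
4  | Monitor | 1904.41
5  | Cable   | 1207.99
8  | Tablet  | 1889.22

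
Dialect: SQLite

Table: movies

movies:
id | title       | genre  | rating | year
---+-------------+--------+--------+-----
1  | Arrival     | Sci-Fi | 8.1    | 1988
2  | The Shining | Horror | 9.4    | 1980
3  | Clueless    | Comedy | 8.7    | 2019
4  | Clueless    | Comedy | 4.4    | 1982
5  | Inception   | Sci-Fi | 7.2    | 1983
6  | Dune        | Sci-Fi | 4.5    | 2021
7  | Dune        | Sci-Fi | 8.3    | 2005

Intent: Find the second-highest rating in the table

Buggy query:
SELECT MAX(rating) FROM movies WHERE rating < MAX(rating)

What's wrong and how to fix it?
Bug: MAX(rating) on the right of the comparison is an aggregate-in-WHERE error

Fix: Put the inner MAX in a scalar subquery

Corrected query:
SELECT MAX(rating) FROM movies WHERE rating < (SELECT MAX(rating) FROM movies)

Result:
MAX(rating)
-----------
8.7        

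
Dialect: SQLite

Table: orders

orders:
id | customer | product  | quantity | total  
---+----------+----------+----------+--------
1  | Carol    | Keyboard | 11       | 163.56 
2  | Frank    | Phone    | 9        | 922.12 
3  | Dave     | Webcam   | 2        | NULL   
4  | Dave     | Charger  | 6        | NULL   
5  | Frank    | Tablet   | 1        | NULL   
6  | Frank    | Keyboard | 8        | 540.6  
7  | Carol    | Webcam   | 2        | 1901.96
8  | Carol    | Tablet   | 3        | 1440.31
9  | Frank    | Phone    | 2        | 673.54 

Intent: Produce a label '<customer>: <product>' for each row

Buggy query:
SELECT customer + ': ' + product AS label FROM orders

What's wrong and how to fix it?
Bug: '+' is numeric addition; on text columns SQLite converts them to 0 instead of concatenating

Fix: Replace + with || to concatenate text

Corrected query:
SELECT customer || ': ' || product AS label FROM orders

Result:
label          
---------------
Carol: Keyboard
Frank: Phone   
Dave: Webcam   
Dave: Charger  
Frank: Tablet  
Frank: Keyboard
Carol: Webcam  
Carol: Tablet  
Frank: Phone   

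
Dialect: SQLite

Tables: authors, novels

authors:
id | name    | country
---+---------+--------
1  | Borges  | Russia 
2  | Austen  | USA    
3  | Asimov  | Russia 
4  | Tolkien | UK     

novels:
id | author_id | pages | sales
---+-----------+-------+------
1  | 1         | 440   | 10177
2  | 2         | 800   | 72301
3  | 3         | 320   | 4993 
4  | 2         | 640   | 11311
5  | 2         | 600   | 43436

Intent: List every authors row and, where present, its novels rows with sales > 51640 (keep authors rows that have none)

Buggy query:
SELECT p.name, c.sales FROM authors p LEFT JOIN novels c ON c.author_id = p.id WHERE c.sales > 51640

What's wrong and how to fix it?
Bug: Filtering c.sales in WHERE discards the NULL rows produced by LEFT JOIN, turning it into an inner join

Fix: Put 'c.sales > 51640' in the JOIN's ON clause instead of WHERE

Corrected query:
SELECT p.name, c.sales FROM authors p LEFT JOIN novels c ON c.author_id = p.id AND c.sales > 51640

Result:
name    | sales
--------+------
Borges  | NULL 
Austen  | 72301
Asimov  | NULL 
Tolkien | NULL 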